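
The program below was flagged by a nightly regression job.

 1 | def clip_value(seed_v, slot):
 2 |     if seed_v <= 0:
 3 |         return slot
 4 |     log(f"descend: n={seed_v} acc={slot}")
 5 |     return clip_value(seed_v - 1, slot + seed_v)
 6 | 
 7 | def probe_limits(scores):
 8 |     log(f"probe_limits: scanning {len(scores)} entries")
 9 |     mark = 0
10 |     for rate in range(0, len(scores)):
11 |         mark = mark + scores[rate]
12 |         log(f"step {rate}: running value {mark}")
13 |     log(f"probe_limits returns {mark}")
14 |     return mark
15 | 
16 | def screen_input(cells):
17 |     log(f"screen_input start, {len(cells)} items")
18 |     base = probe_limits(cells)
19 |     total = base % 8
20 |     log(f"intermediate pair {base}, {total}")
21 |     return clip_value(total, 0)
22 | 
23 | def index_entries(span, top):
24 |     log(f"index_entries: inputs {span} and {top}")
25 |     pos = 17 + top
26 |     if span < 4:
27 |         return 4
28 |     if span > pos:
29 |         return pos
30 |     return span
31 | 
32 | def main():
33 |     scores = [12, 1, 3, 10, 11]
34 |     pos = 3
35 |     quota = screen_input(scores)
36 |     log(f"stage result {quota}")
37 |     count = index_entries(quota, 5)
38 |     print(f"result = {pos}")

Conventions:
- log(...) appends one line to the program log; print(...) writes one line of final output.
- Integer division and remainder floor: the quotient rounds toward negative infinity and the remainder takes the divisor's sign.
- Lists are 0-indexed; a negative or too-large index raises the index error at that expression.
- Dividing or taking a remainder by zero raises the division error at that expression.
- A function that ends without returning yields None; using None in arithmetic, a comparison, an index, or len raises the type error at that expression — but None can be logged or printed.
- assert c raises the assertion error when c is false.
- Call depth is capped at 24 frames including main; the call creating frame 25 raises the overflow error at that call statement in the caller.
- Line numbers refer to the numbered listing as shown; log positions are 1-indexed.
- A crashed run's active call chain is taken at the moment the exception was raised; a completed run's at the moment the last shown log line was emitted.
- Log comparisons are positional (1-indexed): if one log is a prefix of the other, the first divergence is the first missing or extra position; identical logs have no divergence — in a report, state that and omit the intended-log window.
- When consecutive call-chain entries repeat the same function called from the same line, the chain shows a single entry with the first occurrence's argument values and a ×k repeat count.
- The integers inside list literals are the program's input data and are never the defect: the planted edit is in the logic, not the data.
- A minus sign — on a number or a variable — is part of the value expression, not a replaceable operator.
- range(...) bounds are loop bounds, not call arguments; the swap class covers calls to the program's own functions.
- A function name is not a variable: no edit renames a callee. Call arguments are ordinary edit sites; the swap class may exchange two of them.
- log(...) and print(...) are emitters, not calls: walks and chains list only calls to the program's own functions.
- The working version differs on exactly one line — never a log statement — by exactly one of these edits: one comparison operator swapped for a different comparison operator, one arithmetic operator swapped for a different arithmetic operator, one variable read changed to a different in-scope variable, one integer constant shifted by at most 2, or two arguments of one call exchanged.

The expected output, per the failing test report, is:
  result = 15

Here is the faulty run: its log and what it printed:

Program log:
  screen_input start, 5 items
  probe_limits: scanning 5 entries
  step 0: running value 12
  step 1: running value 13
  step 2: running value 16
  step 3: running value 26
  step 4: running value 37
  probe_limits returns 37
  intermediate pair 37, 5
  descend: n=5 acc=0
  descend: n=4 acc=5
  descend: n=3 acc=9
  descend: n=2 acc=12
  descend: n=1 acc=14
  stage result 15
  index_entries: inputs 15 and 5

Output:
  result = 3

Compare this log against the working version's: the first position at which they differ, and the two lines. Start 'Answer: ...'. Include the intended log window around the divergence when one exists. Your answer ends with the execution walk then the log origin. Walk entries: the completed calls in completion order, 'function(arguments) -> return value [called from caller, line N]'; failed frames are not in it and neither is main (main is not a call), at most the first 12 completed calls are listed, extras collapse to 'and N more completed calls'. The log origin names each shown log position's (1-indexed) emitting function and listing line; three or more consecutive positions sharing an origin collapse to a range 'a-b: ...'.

Answer: none — the logs agree in full.
Execution walk:
  probe_limits([12, 1, 3, 10, 11]) -> 37  [called from screen_input, line 18]
  clip_value(0, 15) -> 15  [called from clip_value, line 5]
  clip_value(1, 14) -> 15  [called from clip_value, line 5]
  clip_value(2, 12) -> 15  [called from clip_value, line 5]
  clip_value(3, 9) -> 15  [called from clip_value, line 5]
  clip_value(4, 5) -> 15  [called from clip_value, line 5]
  clip_value(5, 0) -> 15  [called from screen_input, line 21]
  screen_input([12, 1, 3, 10, 11]) -> 15  [called from main, line 35]
  index_entries(15, 5) -> 15  [called from main, line 37]
Log origins:
  1: emitted by screen_input (line 17)
  2: emitted by probe_limits (line 8)
  3-7: emitted by probe_limits (line 12)
  8: emitted by probe_limits (line 13)
  9: emitted by screen_input (line 20)
  10-14: emitted by clip_value (line 4)
  15: emitted by main (line 36)
  16: emitted by index_entries (line 24)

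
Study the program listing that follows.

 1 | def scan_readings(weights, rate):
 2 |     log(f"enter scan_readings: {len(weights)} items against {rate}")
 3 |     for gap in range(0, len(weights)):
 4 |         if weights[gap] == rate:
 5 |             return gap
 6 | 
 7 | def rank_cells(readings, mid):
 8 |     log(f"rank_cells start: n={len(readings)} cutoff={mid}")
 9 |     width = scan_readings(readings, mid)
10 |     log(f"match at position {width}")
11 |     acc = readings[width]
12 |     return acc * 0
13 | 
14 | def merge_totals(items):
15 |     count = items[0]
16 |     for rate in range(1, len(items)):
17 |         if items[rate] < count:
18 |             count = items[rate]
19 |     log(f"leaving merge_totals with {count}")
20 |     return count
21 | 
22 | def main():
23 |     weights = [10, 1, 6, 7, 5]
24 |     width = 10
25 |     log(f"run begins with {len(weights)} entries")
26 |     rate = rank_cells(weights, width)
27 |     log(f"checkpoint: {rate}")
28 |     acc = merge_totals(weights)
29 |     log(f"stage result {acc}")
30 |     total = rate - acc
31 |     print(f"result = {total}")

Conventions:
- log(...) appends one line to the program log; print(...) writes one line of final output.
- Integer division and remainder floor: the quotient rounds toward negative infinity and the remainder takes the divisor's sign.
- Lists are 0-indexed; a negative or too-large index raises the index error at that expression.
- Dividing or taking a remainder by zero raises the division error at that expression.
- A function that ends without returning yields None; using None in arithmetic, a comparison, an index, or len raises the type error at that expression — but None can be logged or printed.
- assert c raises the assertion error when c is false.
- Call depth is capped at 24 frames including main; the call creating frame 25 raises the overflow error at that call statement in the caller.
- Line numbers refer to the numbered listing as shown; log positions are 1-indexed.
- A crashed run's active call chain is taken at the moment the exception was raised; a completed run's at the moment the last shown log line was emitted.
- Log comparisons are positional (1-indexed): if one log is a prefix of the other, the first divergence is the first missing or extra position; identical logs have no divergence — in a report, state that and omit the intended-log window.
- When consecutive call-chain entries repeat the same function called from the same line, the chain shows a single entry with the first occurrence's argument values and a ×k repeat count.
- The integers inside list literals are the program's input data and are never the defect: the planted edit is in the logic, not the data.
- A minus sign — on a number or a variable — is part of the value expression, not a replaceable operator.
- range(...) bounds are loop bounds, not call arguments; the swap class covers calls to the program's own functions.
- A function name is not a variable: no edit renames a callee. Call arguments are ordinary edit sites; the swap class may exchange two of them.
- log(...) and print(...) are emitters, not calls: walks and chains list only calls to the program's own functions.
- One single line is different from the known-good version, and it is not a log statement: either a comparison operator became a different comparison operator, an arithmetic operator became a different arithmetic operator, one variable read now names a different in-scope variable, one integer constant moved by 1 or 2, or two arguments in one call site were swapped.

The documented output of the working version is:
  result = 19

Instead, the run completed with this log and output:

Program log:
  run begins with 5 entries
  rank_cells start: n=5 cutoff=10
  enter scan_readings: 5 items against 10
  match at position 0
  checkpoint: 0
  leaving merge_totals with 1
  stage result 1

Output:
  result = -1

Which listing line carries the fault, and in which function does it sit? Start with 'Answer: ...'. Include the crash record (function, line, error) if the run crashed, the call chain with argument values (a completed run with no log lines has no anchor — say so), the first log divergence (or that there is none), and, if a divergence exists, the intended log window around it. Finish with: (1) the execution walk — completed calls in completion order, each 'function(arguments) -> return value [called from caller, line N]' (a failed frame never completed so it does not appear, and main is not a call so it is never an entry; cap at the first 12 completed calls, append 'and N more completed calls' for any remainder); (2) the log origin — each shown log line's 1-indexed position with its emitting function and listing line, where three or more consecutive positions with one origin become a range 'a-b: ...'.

Answer: the defect is in rank_cells at line 12.
The tell: The log first diverges at position 5: the faulty run prints 'checkpoint: 0' where the working version prints 'checkpoint: 20'.
Call chain: main.
First divergence: position 5 — shown 'checkpoint: 0', intended 'checkpoint: 20'.
Intended log window:
  3: enter scan_readings: 5 items against 10
  4: match at position 0
  5: checkpoint: 20
  6: leaving merge_totals with 1
Execution walk:
  scan_readings([10, 1, 6, 7, 5], 10) -> 0  [called from rank_cells, line 9]
  rank_cells([10, 1, 6, 7, 5], 10) -> 0  [called from main, line 26]
  merge_totals([10, 1, 6, 7, 5]) -> 1  [called from main, line 28]
Origin of each log line:
  1: emitted by main (line 25)
  2: emitted by rank_cells (line 8)
  3: emitted by scan_readings (line 2)
  4: emitted by rank_cells (line 10)
  5: emitted by main (line 27)
  6: emitted by merge_totals (line 19)
  7: emitted by main (line 29)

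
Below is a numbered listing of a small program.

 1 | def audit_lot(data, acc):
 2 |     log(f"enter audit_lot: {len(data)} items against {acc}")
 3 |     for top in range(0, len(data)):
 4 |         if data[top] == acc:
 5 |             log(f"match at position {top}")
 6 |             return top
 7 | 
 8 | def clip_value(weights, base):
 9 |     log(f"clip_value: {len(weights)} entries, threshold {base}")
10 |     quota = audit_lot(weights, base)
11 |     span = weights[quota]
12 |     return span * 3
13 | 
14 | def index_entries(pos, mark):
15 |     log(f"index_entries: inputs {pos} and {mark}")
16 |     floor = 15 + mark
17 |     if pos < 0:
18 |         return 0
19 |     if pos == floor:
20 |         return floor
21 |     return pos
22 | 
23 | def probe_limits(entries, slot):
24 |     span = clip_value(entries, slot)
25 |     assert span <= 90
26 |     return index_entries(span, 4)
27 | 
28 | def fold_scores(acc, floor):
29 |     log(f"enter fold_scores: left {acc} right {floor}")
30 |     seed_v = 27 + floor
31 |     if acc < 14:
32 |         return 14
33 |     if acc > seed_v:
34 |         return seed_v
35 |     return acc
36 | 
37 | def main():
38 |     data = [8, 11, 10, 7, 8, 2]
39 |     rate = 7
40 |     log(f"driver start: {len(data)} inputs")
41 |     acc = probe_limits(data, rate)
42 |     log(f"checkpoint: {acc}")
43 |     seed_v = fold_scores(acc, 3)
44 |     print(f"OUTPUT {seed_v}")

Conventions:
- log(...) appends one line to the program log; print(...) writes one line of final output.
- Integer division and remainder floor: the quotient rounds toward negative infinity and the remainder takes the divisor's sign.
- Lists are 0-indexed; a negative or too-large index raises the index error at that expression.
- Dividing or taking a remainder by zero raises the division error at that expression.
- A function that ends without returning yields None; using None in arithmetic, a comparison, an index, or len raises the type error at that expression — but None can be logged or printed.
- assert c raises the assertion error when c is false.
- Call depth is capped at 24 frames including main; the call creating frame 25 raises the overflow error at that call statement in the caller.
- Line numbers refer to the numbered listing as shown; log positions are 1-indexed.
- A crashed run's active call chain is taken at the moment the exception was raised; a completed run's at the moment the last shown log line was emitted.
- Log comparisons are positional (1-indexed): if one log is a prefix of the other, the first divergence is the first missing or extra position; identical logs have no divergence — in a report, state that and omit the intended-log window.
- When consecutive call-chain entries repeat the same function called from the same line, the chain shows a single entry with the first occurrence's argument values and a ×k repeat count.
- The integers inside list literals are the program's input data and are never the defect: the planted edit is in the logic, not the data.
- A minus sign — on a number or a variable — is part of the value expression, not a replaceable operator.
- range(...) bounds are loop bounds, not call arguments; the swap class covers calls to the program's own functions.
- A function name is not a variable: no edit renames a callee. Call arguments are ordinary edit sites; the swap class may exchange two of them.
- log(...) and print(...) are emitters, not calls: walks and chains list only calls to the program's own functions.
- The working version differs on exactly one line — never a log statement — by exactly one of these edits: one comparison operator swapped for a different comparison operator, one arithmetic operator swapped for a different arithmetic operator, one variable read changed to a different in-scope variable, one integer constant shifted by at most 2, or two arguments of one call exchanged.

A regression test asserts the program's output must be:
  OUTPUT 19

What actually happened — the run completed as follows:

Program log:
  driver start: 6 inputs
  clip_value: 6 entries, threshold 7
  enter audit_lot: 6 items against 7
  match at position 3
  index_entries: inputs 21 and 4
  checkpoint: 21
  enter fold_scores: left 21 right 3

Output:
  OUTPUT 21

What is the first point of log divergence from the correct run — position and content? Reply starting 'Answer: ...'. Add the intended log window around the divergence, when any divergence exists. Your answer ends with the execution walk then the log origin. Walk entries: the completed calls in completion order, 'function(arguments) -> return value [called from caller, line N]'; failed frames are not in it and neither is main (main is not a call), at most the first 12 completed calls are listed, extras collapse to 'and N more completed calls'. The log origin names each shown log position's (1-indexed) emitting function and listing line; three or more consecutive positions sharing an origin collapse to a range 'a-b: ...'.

Answer: position 6 — shown 'checkpoint: 21', intended 'checkpoint: 19'.
Intended log window:
  4: match at position 3
  5: index_entries: inputs 21 and 4
  6: checkpoint: 19
  7: enter fold_scores: left 19 right 3
Execution walk:
  audit_lot([8, 11, 10, 7, 8, 2], 7) -> 3  [called from clip_value, line 10]
  clip_value([8, 11, 10, 7, 8, 2], 7) -> 21  [called from probe_limits, line 24]
  index_entries(21, 4) -> 21  [called from probe_limits, line 26]
  probe_limits([8, 11, 10, 7, 8, 2], 7) -> 21  [called from main, line 41]
  fold_scores(21, 3) -> 21  [called from main, line 43]
Log origins:
  1: from main, line 40
  2: from clip_value, line 9
  3: from audit_lot, line 2
  4: from audit_lot, line 5
  5: from index_entries, line 15
  6: from main, line 42
  7: from fold_scores, line 29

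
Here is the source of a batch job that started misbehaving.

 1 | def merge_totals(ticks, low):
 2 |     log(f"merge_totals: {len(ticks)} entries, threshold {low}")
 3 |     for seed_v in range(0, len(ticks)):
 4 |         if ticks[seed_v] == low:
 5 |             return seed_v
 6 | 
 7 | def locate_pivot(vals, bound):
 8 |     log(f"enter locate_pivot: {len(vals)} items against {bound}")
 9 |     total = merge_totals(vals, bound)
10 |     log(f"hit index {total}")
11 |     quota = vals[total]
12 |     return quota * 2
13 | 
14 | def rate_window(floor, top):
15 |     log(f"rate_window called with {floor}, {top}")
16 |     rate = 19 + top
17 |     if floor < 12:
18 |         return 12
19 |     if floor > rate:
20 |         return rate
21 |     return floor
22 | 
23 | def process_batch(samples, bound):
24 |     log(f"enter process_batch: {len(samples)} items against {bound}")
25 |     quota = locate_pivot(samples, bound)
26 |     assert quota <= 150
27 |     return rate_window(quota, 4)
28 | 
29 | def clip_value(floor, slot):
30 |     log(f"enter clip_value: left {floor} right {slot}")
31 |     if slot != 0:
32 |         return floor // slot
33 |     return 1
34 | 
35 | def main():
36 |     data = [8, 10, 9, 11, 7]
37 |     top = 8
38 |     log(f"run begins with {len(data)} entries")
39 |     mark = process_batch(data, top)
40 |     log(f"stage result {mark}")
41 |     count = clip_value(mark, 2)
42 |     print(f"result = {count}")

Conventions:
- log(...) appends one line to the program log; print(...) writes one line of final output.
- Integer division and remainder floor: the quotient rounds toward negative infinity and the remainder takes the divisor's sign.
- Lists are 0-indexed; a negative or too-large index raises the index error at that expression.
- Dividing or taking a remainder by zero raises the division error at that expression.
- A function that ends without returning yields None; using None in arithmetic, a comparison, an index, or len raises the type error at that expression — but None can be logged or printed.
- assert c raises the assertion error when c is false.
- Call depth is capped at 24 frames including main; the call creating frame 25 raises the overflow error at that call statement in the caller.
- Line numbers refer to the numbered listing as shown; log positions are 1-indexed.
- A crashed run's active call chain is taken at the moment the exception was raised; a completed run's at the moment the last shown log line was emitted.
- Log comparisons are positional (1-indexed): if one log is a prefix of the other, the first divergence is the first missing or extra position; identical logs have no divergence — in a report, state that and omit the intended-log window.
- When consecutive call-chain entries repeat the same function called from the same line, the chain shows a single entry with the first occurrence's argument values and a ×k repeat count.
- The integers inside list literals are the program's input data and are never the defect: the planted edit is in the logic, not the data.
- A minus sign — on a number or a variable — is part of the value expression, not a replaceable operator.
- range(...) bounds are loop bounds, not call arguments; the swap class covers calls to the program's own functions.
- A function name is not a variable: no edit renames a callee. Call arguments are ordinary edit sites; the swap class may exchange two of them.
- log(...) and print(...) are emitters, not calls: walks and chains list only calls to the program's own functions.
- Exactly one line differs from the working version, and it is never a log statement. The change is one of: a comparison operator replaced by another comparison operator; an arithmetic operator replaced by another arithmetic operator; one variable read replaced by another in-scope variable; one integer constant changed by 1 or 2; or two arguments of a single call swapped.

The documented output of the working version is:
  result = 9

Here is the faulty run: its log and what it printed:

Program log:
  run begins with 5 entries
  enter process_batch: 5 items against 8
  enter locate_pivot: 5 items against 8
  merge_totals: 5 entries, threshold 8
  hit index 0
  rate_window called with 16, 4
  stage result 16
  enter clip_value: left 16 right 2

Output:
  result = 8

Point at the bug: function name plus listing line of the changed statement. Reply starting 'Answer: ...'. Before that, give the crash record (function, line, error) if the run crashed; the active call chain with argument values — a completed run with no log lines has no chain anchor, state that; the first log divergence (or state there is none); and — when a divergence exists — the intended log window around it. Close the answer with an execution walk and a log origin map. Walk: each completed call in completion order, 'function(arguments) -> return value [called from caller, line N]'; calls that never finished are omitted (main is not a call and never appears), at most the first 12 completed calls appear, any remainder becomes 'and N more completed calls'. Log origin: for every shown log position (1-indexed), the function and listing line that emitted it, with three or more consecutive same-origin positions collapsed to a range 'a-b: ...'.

Answer: the defect is in main at line 37.
Core observation: The log first diverges at position 2: the faulty run prints 'enter process_batch: 5 items against 8' where the working version prints 'enter process_batch: 5 items against 9'.
Call chain: main -> clip_value(16, 2) (called at line 41).
First divergence: position 2 — shown 'enter process_batch: 5 items against 8', intended 'enter process_batch: 5 items against 9'.
Intended log window:
  1: run begins with 5 entries
  2: enter process_batch: 5 items against 9
  3: enter locate_pivot: 5 items against 9
Execution walk:
  merge_totals([8, 10, 9, 11, 7], 8) -> 0  [called from locate_pivot, line 9]
  locate_pivot([8, 10, 9, 11, 7], 8) -> 16  [called from process_batch, line 25]
  rate_window(16, 4) -> 16  [called from process_batch, line 27]
  process_batch([8, 10, 9, 11, 7], 8) -> 16  [called from main, line 39]
  clip_value(16, 2) -> 8  [called from main, line 41]
Log origin:
  1: emitted by main (line 38)
  2: emitted by process_batch (line 24)
  3: emitted by locate_pivot (line 8)
  4: emitted by merge_totals (line 2)
  5: emitted by locate_pivot (line 10)
  6: emitted by rate_window (line 15)
  7: emitted by main (line 40)
  8: emitted by clip_value (line 30)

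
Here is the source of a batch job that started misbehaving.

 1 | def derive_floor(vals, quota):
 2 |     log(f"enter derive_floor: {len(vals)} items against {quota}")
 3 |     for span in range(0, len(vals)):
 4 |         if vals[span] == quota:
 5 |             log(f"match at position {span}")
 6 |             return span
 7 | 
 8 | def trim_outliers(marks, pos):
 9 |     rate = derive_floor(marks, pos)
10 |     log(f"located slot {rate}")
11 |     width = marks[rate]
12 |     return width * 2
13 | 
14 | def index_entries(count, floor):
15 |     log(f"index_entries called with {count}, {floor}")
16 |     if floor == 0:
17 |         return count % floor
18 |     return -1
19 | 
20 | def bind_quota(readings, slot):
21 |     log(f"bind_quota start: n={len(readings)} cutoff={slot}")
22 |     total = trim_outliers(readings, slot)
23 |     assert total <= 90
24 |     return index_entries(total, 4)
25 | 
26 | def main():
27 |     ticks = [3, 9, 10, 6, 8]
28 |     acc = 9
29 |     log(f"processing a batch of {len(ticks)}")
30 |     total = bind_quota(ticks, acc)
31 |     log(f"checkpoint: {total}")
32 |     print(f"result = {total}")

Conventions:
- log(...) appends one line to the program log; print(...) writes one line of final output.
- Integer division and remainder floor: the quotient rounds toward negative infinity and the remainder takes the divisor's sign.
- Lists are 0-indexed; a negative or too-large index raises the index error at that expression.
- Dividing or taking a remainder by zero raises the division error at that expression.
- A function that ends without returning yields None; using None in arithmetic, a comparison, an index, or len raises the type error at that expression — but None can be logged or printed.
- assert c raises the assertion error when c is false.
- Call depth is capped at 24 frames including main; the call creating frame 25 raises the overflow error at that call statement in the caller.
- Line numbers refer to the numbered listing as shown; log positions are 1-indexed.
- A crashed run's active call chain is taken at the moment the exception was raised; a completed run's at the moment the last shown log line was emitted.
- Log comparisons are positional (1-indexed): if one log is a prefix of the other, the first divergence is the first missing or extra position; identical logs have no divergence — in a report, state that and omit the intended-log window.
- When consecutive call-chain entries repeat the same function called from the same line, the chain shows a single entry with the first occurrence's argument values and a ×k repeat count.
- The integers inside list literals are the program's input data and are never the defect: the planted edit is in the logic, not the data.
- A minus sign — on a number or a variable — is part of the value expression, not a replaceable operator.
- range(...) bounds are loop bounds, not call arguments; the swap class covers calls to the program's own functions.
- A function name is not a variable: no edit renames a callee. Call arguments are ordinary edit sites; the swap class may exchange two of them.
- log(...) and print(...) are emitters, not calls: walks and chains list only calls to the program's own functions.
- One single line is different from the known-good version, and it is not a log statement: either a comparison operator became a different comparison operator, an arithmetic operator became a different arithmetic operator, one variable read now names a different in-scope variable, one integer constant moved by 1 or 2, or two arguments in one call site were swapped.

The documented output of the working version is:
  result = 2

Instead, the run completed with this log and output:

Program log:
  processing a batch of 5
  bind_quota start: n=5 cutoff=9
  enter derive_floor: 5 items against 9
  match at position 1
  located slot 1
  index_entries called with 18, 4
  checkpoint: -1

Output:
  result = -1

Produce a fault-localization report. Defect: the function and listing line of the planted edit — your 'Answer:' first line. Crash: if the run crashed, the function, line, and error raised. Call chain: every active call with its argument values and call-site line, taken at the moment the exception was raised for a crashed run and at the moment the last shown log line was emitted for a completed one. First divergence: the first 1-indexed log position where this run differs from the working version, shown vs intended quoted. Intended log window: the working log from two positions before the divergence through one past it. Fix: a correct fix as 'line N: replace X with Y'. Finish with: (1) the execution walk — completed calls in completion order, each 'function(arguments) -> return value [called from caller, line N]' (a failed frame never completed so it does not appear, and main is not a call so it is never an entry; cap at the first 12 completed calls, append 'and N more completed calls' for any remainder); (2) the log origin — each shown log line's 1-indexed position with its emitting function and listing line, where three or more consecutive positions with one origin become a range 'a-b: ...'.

Answer: the defect is in index_entries at line 16.
Key fact: Position 7 is the first bad log line: 'checkpoint: -1' should read 'checkpoint: 2'.
Call chain: main.
First divergence: at position 7 the run shows 'checkpoint: -1' where the working version logs 'checkpoint: 2'.
Intended log window:
  5: located slot 1
  6: index_entries called with 18, 4
  7: checkpoint: 2
Execution walk:
  derive_floor([3, 9, 10, 6, 8], 9) -> 1  [called from trim_outliers, line 9]
  trim_outliers([3, 9, 10, 6, 8], 9) -> 18  [called from bind_quota, line 22]
  index_entries(18, 4) -> -1  [called from bind_quota, line 24]
  bind_quota([3, 9, 10, 6, 8], 9) -> -1  [called from main, line 30]
Log line origins:
  1: emitted by main (line 29)
  2: emitted by bind_quota (line 21)
  3: emitted by derive_floor (line 2)
  4: emitted by derive_floor (line 5)
  5: emitted by trim_outliers (line 10)
  6: emitted by index_entries (line 15)
  7: emitted by main (line 31)
A correct fix: line 16: replace `==` with `!=`.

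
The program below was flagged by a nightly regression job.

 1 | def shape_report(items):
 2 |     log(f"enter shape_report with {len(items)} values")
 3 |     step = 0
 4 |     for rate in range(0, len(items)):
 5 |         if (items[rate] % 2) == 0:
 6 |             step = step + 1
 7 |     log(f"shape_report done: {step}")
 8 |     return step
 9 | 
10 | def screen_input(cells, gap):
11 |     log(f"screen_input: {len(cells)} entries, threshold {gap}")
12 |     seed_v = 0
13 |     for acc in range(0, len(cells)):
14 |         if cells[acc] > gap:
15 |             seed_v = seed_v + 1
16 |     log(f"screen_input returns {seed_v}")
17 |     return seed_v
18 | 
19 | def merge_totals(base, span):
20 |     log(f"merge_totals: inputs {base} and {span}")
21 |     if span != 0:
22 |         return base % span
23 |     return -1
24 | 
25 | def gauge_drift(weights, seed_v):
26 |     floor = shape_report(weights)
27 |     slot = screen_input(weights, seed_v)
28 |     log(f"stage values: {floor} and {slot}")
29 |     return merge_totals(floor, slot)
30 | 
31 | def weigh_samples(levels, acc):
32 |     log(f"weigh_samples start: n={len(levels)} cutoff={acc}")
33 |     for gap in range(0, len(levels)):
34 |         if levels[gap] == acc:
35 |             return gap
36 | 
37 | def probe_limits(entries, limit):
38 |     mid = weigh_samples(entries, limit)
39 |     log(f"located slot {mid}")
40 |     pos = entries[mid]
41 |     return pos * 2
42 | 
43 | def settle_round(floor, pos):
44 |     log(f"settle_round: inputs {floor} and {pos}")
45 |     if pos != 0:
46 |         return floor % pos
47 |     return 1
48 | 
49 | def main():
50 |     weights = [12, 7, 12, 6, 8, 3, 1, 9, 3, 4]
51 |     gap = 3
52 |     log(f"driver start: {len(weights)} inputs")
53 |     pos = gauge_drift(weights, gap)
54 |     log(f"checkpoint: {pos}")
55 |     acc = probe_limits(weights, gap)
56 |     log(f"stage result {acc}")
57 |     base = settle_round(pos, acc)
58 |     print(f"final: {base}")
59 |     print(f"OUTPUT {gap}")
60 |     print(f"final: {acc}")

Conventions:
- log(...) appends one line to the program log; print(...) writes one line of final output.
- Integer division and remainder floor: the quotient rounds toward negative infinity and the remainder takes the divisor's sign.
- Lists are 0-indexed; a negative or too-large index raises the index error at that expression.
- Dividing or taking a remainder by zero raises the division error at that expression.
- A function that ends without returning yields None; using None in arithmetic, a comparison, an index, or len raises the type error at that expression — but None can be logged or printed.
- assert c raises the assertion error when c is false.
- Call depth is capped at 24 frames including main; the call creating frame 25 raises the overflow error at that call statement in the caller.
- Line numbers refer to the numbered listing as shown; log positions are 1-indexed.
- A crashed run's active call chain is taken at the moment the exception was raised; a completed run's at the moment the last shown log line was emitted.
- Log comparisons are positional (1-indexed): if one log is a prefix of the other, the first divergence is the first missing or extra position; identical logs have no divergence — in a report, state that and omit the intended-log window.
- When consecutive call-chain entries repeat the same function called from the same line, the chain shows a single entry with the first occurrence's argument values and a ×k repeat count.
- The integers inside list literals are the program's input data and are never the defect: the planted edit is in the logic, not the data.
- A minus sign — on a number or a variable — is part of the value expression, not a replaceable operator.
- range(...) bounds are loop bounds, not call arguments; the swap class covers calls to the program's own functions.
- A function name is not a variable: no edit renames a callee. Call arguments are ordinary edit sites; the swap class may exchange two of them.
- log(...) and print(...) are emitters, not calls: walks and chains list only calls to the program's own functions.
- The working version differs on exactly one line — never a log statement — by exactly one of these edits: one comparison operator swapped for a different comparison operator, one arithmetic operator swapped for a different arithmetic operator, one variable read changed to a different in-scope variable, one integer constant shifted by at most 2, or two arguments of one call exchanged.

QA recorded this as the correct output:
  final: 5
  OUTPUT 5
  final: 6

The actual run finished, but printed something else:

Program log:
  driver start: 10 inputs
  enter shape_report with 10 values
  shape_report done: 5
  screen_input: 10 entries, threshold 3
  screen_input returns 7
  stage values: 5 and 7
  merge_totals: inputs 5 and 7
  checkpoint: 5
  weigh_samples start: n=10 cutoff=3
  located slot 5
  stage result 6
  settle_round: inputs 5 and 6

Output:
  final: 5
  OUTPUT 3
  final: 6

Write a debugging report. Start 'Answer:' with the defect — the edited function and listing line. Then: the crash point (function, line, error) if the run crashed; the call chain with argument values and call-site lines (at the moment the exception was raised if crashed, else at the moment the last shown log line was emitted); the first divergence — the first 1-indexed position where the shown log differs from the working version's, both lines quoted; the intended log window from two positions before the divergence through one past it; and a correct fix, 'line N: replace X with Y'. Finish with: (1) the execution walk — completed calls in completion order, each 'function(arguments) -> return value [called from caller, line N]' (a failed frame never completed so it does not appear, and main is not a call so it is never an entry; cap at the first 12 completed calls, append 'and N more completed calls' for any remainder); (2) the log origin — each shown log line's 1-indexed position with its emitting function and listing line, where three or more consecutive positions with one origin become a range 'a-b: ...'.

Answer: the defect is in main at line 59.
The tell: The two runs log identically and part ways only at the printed values.
Call chain: main -> settle_round(5, 6) (called at line 57).
First divergence: none (the log streams are identical).
Execution walk:
  shape_report([12, 7, 12, 6, 8, 3, 1, 9, 3, 4]) -> 5  [called from gauge_drift, line 26]
  screen_input([12, 7, 12, 6, 8, 3, 1, 9, 3, 4], 3) -> 7  [called from gauge_drift, line 27]
  merge_totals(5, 7) -> 5  [called from gauge_drift, line 29]
  gauge_drift([12, 7, 12, 6, 8, 3, 1, 9, 3, 4], 3) -> 5  [called from main, line 53]
  weigh_samples([12, 7, 12, 6, 8, 3, 1, 9, 3, 4], 3) -> 5  [called from probe_limits, line 38]
  probe_limits([12, 7, 12, 6, 8, 3, 1, 9, 3, 4], 3) -> 6  [called from main, line 55]
  settle_round(5, 6) -> 5  [called from main, line 57]
Log line origins:
  1: emitted by main (line 52)
  2: emitted by shape_report (line 2)
  3: emitted by shape_report (line 7)
  4: emitted by screen_input (line 11)
  5: emitted by screen_input (line 16)
  6: emitted by gauge_drift (line 28)
  7: emitted by merge_totals (line 20)
  8: emitted by main (line 54)
  9: emitted by weigh_samples (line 32)
  10: emitted by probe_limits (line 39)
  11: emitted by main (line 56)
  12: emitted by settle_round (line 44)
A correct fix: line 59: replace `gap` with `pos`.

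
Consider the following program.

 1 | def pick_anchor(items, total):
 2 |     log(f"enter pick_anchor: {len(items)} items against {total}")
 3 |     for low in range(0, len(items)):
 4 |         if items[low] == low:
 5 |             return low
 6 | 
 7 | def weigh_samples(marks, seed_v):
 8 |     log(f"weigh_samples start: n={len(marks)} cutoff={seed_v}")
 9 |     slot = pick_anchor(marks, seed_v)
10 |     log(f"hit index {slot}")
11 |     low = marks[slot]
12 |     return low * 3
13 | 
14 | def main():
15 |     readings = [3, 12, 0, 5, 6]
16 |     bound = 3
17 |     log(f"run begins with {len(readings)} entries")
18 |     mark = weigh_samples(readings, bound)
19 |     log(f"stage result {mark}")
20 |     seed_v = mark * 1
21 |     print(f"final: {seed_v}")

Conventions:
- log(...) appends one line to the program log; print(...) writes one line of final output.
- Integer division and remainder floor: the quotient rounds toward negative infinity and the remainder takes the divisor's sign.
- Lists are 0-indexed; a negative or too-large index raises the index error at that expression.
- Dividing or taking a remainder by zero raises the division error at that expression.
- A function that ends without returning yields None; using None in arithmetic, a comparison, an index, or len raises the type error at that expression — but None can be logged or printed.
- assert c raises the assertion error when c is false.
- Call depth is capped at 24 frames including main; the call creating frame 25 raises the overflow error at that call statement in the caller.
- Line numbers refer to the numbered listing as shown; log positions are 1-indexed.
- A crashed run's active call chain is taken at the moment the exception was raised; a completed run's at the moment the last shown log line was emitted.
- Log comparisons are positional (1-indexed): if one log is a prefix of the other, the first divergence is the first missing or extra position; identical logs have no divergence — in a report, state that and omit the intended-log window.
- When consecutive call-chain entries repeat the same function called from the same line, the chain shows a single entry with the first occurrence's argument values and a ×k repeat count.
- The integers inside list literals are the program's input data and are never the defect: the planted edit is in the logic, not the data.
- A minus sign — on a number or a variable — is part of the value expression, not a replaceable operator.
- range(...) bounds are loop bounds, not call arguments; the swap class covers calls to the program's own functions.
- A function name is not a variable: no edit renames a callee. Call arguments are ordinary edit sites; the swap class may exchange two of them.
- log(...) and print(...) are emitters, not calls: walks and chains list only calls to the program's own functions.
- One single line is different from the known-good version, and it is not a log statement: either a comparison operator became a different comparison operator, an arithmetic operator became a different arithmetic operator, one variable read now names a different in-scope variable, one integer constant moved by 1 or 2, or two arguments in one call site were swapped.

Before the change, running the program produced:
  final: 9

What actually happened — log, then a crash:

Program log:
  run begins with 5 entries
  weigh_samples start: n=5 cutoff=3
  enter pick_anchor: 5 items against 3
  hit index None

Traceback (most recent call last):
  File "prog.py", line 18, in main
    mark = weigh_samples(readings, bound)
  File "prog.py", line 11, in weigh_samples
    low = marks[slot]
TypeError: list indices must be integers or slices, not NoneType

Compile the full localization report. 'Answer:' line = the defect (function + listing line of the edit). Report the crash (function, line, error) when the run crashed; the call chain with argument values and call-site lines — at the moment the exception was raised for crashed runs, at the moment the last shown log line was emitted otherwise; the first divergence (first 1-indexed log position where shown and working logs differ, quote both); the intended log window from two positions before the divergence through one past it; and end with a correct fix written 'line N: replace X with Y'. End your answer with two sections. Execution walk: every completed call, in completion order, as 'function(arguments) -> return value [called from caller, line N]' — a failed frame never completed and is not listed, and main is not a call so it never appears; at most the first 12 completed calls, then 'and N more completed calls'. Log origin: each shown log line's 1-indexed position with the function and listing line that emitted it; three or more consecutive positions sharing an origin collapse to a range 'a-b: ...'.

Answer: the defect is in pick_anchor at line 4.
Key observation: Position 4 is the first bad log line: 'hit index None' should read 'hit index 0'.
Crash: weigh_samples, line 11, TypeError.
Call chain: main -> weigh_samples([3, 12, 0, 5, 6], 3) (called at line 18).
First divergence: position 4 — the shown line 'hit index None' should read 'hit index 0'.
Intended log window:
  2: weigh_samples start: n=5 cutoff=3
  3: enter pick_anchor: 5 items against 3
  4: hit index 0
  5: stage result 9
Execution walk:
  pick_anchor([3, 12, 0, 5, 6], 3) -> None  [called from weigh_samples, line 9]
Log origin:
  1: from main, line 17
  2: from weigh_samples, line 8
  3: from pick_anchor, line 2
  4: from weigh_samples, line 10
A correct fix: line 4: replace `items[low] == low` with `items[low] == total`.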